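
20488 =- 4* ( - 5122)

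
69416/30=2313+ 13/15=   2313.87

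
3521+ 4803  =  8324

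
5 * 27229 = 136145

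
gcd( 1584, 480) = 48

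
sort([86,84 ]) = [84,86] 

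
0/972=0   =  0.00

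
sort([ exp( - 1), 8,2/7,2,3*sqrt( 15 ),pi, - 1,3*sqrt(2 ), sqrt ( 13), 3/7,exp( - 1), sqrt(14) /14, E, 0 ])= [ - 1,0, sqrt ( 14) /14,2/7,  exp( - 1),exp( - 1 ), 3/7,2,E,pi,sqrt(13 ),3*sqrt( 2) , 8, 3*sqrt( 15)] 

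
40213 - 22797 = 17416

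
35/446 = 35/446 = 0.08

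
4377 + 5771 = 10148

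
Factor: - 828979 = - 41^1*20219^1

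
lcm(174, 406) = 1218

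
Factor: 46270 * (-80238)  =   - 3712612260= - 2^2* 3^1*5^1  *7^1*43^1*311^1 * 661^1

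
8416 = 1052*8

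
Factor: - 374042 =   -  2^1 * 29^1*6449^1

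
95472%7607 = 4188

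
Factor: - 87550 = -2^1 * 5^2*17^1*103^1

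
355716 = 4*88929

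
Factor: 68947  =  68947^1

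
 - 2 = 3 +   -  5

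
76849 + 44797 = 121646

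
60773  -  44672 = 16101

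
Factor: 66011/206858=187/586 = 2^( - 1)*11^1 * 17^1*293^ ( - 1)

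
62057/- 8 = - 7758 + 7/8 = -7757.12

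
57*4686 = 267102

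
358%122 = 114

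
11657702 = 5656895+6000807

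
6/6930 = 1/1155 = 0.00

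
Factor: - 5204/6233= - 2^2*23^( - 1) * 271^( - 1 ) * 1301^1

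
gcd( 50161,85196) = 1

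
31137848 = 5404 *5762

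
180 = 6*30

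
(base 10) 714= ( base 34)L0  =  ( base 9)873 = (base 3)222110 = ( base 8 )1312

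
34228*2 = 68456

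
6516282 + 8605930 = 15122212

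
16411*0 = 0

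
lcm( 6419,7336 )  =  51352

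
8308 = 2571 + 5737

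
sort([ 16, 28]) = [16,28]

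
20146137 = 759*26543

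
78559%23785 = 7204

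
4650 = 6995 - 2345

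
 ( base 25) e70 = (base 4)2023131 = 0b10001011011101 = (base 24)FBL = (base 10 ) 8925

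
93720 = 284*330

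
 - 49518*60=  - 2971080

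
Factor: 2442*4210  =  2^2 * 3^1*5^1*11^1*37^1*421^1= 10280820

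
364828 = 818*446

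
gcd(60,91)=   1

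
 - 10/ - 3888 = 5/1944  =  0.00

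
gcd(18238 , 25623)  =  1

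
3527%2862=665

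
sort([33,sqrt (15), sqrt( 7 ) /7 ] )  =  [sqrt ( 7)/7,sqrt(15),33]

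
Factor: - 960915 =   -  3^1*5^1*29^1*47^2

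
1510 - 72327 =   -  70817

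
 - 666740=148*( - 4505) 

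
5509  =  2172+3337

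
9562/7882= 1 + 120/563=1.21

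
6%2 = 0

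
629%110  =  79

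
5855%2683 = 489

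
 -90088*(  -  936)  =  84322368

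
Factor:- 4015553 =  - 17^1*236209^1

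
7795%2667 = 2461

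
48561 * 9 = 437049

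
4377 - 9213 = -4836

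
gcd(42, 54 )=6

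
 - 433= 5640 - 6073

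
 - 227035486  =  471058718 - 698094204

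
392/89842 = 196/44921 = 0.00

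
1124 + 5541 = 6665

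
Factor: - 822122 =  - 2^1*7^2*8389^1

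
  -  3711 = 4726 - 8437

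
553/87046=553/87046 = 0.01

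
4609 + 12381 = 16990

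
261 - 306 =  - 45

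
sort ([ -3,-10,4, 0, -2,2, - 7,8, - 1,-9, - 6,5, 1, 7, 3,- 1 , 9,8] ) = [ - 10,  -  9,  -  7 , - 6, - 3,-2, - 1,-1,0, 1,2, 3, 4 , 5, 7, 8, 8, 9]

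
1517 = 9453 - 7936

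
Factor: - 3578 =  - 2^1*1789^1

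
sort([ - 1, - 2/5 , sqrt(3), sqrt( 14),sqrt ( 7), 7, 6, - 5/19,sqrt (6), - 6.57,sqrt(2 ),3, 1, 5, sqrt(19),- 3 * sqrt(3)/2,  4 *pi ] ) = [-6.57, - 3*sqrt ( 3) /2 , - 1 , - 2/5, - 5/19,1, sqrt( 2 ), sqrt( 3 ) , sqrt( 6 ), sqrt(7), 3, sqrt( 14 ),sqrt(19),5  ,  6,7, 4*pi]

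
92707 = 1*92707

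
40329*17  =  685593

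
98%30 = 8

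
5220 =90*58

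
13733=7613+6120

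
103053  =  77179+25874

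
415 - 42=373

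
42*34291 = 1440222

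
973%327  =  319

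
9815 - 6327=3488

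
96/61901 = 96/61901 = 0.00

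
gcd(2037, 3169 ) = 1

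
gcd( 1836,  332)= 4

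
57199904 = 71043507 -13843603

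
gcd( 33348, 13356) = 84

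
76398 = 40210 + 36188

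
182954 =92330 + 90624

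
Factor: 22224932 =2^2*5556233^1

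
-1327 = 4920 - 6247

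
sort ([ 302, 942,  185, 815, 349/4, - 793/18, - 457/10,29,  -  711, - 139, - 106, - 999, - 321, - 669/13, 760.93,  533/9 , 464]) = [ - 999, - 711, - 321, -139 ,-106,-669/13, - 457/10,  -  793/18 , 29, 533/9 , 349/4, 185, 302,464,760.93,815,942 ] 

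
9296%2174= 600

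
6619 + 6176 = 12795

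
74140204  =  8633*8588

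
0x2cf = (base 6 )3155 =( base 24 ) 15n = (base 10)719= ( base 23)186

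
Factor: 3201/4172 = 2^(-2)*3^1*7^( - 1)*11^1*97^1*149^( - 1) 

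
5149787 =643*8009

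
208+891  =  1099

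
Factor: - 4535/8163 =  - 3^( - 2)*5^1 = - 5/9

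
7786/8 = 3893/4 = 973.25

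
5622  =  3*1874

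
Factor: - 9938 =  - 2^1 * 4969^1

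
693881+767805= 1461686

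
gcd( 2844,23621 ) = 79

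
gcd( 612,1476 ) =36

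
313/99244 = 313/99244 = 0.00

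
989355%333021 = 323313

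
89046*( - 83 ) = -7390818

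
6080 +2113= 8193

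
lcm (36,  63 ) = 252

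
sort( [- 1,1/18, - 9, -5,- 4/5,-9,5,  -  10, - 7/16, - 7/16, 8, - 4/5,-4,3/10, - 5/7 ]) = [ - 10 , - 9, - 9, - 5, - 4, - 1,-4/5, - 4/5,  -  5/7, - 7/16, - 7/16,1/18,3/10, 5,  8]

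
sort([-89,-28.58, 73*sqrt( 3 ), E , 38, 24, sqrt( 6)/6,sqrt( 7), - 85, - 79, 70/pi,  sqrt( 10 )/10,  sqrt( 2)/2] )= [ - 89, - 85, - 79, - 28.58,sqrt(10 )/10, sqrt( 6) /6,  sqrt(2 )/2, sqrt( 7 ),E,70/pi,  24, 38, 73 * sqrt( 3) ] 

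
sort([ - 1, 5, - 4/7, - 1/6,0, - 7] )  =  [ - 7,  -  1,  -  4/7, - 1/6, 0, 5 ]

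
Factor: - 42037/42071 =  - 127^1*331^1*42071^ (- 1 ) 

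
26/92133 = 26/92133 =0.00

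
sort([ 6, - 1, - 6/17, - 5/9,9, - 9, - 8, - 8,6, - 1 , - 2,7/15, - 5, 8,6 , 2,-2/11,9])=[ -9, - 8, - 8, - 5, - 2, - 1 ,  -  1, - 5/9, - 6/17 ,  -  2/11, 7/15, 2,6,  6, 6, 8, 9,9 ] 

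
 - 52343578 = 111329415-163672993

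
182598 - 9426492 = -9243894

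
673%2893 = 673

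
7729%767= 59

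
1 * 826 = 826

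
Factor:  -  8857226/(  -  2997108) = 4428613/1498554  =  2^( - 1 ) * 3^( - 3)*7^1*43^1 * 14713^1*27751^ ( - 1 ) 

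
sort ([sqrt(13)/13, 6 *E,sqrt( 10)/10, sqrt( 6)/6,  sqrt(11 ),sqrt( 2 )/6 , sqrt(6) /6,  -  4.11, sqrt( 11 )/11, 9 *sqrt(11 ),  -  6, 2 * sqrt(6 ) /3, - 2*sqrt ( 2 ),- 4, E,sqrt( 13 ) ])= [ - 6 , - 4.11,-4, - 2*sqrt(2 ),sqrt( 2) /6,sqrt(13 )/13,sqrt( 11 )/11,  sqrt( 10 )/10, sqrt( 6)/6 , sqrt( 6 )/6 , 2*sqrt ( 6)/3,E,sqrt( 11 ), sqrt ( 13),  6*E, 9 *sqrt(11 )]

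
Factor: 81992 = 2^3* 37^1*277^1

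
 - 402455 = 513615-916070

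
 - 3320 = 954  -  4274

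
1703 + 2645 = 4348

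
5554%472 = 362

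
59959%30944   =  29015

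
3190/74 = 1595/37 =43.11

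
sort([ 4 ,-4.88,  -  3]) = [-4.88,  -  3,  4]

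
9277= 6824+2453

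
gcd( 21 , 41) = 1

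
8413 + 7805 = 16218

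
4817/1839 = 2 + 1139/1839 = 2.62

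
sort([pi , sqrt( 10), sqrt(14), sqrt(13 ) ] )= [pi, sqrt( 10), sqrt( 13 ),  sqrt( 14 )]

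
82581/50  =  1651+31/50= 1651.62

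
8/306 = 4/153 = 0.03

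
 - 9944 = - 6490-3454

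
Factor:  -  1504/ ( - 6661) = 2^5*47^1*6661^( - 1 ) 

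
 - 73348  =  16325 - 89673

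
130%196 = 130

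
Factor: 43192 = 2^3*5399^1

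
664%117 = 79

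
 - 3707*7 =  - 25949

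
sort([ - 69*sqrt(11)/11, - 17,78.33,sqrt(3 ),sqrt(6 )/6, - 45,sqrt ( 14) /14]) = [-45, - 69*sqrt( 11) /11, - 17,sqrt( 14 ) /14,sqrt( 6) /6,sqrt ( 3), 78.33]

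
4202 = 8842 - 4640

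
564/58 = 282/29 = 9.72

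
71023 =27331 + 43692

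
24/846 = 4/141 = 0.03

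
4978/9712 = 2489/4856  =  0.51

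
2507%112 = 43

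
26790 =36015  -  9225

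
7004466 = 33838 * 207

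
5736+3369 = 9105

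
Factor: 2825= 5^2*113^1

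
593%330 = 263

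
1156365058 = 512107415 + 644257643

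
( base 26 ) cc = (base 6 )1300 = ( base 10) 324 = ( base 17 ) 121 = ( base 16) 144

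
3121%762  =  73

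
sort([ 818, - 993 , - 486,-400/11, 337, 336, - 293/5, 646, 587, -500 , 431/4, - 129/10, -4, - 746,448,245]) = [ - 993, -746, - 500,-486, -293/5,  -  400/11,-129/10,  -  4,431/4, 245,  336,337,448,587 , 646, 818]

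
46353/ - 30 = -1546 + 9/10  =  - 1545.10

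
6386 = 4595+1791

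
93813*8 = 750504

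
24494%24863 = 24494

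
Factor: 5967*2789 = 3^3 * 13^1 * 17^1*2789^1= 16641963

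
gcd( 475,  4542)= 1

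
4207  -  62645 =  - 58438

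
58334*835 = 48708890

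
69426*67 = 4651542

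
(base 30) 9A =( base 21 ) D7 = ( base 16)118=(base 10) 280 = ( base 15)13a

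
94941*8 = 759528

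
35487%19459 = 16028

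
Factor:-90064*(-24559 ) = 2211881776  =  2^4*13^1*41^1*433^1*599^1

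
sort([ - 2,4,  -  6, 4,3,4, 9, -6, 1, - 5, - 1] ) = [ - 6,- 6, - 5, - 2 ,-1, 1, 3, 4,4, 4, 9 ] 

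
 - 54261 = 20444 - 74705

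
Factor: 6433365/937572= 27145/3956 = 2^ ( - 2 )*5^1*23^(  -  1 )*43^( - 1 )*61^1*89^1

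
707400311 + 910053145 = 1617453456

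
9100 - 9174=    - 74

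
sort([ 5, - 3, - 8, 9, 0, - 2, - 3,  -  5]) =[ - 8, - 5,- 3,  -  3, - 2,0,5,9]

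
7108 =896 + 6212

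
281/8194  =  281/8194= 0.03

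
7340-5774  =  1566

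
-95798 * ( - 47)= 4502506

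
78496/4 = 19624 =19624.00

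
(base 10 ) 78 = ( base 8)116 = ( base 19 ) 42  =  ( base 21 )3F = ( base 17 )4a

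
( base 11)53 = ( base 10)58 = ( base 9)64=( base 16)3A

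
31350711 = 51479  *609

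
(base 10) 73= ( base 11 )67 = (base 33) 27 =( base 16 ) 49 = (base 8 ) 111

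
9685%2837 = 1174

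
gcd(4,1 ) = 1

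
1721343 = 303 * 5681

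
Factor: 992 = 2^5*31^1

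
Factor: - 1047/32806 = - 3/94 = - 2^( - 1 )*3^1*47^( - 1 )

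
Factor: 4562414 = 2^1*2281207^1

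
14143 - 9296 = 4847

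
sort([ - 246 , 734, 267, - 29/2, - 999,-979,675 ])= [-999,-979, - 246, - 29/2,267, 675,734]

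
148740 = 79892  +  68848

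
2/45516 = 1/22758  =  0.00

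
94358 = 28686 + 65672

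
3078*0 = 0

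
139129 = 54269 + 84860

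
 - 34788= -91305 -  - 56517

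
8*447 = 3576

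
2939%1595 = 1344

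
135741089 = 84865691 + 50875398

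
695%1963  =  695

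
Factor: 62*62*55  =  2^2 * 5^1*11^1 * 31^2 = 211420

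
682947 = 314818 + 368129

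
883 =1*883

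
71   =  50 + 21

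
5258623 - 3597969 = 1660654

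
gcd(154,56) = 14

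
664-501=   163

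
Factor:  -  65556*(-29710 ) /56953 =2^3 * 3^3*5^1*13^( - 2) * 337^( - 1 )* 607^1 * 2971^1  =  1947668760/56953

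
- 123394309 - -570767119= 447372810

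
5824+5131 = 10955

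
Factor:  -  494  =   - 2^1*13^1*19^1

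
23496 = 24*979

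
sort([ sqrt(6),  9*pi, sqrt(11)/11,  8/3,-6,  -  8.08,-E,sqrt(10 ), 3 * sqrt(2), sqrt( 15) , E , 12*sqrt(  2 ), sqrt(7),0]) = [ - 8.08, - 6, - E,0, sqrt(11)/11,sqrt( 6 ), sqrt (7),8/3,E, sqrt(10)  ,  sqrt ( 15),3 * sqrt( 2 ), 12 * sqrt( 2), 9 *pi] 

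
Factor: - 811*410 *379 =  - 2^1 * 5^1*41^1 * 379^1*811^1 = -126021290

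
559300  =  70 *7990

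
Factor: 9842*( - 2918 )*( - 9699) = 278545154244 =2^2*3^1*7^1*19^1*37^1*53^1*61^1*1459^1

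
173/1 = 173 = 173.00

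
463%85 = 38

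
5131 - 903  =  4228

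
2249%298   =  163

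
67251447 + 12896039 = 80147486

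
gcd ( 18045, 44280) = 45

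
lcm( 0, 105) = 0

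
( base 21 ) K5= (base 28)f5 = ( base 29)ej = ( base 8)651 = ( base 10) 425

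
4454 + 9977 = 14431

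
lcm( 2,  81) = 162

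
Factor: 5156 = 2^2* 1289^1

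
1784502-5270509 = -3486007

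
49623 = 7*7089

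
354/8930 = 177/4465= 0.04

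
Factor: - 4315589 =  - 4315589^1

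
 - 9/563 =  - 1 + 554/563 = - 0.02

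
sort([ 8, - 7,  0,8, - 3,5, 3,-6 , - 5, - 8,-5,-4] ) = [- 8,-7, - 6,  -  5, - 5,-4, - 3,0,3,5,8,8]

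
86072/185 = 465 + 47/185 = 465.25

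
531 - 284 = 247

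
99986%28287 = 15125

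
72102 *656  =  47298912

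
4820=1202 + 3618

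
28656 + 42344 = 71000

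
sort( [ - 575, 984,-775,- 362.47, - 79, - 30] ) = [ -775, - 575 , - 362.47, - 79,-30, 984 ]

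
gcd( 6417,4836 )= 93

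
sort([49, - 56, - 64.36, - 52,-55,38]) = [ - 64.36 , - 56, - 55, - 52 , 38,49]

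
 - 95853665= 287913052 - 383766717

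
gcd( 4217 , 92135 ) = 1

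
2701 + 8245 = 10946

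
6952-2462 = 4490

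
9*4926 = 44334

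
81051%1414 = 453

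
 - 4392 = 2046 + -6438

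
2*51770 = 103540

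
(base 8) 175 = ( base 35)3K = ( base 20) 65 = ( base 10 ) 125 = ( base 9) 148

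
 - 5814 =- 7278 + 1464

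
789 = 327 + 462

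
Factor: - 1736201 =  - 19^1*23^1 * 29^1*137^1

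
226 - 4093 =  - 3867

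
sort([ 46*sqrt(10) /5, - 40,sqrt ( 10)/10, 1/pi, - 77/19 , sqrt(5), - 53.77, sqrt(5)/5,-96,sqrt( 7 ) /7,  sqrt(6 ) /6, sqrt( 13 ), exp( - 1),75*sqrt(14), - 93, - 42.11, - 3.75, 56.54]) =[-96, - 93, - 53.77, - 42.11, - 40, - 77/19,-3.75, sqrt(10)/10,1/pi,exp( - 1),sqrt(7)/7, sqrt(6 )/6, sqrt(5) /5, sqrt(5 ),sqrt( 13),46*sqrt( 10 )/5,56.54, 75*sqrt (14) ]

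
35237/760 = 46  +  277/760 = 46.36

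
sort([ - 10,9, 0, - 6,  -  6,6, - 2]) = [-10, - 6, - 6, - 2,0, 6,9 ]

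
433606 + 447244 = 880850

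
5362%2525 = 312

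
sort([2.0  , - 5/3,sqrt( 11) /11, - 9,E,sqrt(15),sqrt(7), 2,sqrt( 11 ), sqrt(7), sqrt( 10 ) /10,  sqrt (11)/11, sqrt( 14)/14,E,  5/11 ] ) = [ - 9  ,-5/3, sqrt( 14 )/14,sqrt(11)/11,sqrt( 11) /11, sqrt( 10 )/10, 5/11,  2.0, 2,  sqrt( 7),  sqrt(7),E,E, sqrt(11) , sqrt(15 )]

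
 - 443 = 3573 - 4016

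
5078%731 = 692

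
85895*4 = 343580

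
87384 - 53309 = 34075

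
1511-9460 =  -7949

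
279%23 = 3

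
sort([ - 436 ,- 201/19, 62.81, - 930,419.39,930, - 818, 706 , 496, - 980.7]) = [ - 980.7, - 930, - 818, - 436 ,-201/19, 62.81, 419.39, 496, 706 , 930 ]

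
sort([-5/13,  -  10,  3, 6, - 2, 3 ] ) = [ - 10,-2, - 5/13, 3,3, 6] 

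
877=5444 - 4567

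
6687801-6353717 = 334084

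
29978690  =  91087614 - 61108924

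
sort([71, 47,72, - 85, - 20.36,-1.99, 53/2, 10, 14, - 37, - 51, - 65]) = [ - 85,-65, - 51,-37,-20.36,-1.99, 10, 14,  53/2,47,71, 72]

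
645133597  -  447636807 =197496790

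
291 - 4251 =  - 3960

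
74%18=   2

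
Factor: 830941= 269^1 * 3089^1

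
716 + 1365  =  2081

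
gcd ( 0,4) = 4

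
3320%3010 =310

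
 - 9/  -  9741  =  3/3247 = 0.00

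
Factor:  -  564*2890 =-1629960 = - 2^3*3^1*5^1*17^2*47^1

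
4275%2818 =1457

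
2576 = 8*322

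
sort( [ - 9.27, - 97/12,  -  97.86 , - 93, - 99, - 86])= [ - 99, -97.86, - 93, - 86, - 9.27, - 97/12 ]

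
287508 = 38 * 7566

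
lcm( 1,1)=1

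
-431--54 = -377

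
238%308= 238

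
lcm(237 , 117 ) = 9243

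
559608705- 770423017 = -210814312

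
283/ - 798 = -1 + 515/798  =  -0.35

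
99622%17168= 13782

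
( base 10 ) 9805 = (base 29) BJ3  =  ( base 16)264d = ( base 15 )2d8a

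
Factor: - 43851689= - 7^1*6264527^1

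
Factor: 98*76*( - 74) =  - 551152 = - 2^4 * 7^2*19^1*37^1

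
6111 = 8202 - 2091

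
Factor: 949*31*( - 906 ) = - 26653614=- 2^1 * 3^1*13^1*31^1*73^1*151^1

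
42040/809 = 42040/809 = 51.97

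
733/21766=733/21766 = 0.03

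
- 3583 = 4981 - 8564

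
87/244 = 87/244=0.36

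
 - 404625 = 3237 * ( - 125)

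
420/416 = 105/104  =  1.01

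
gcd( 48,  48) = 48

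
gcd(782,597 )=1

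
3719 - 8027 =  - 4308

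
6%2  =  0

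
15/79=15/79  =  0.19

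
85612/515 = 166 + 122/515 = 166.24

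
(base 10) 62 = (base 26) 2a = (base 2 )111110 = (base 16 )3E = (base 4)332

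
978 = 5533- 4555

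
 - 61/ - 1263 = 61/1263 =0.05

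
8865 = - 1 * ( - 8865)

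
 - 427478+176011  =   - 251467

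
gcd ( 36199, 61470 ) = 683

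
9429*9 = 84861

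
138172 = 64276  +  73896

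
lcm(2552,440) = 12760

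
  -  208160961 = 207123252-415284213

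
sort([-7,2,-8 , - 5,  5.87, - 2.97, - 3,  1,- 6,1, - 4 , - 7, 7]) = [ - 8,-7, - 7,  -  6, - 5,  -  4,  -  3,  -  2.97,1, 1, 2, 5.87,7]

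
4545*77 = 349965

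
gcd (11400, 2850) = 2850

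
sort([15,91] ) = [15,91]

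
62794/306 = 31397/153 = 205.21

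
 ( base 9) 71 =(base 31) 22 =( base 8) 100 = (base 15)44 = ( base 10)64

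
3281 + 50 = 3331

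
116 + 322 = 438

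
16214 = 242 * 67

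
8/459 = 8/459 = 0.02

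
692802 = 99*6998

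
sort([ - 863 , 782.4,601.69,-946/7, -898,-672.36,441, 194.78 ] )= [-898, - 863, - 672.36,-946/7,194.78,  441, 601.69, 782.4]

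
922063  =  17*54239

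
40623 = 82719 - 42096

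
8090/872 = 4045/436 = 9.28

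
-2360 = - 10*236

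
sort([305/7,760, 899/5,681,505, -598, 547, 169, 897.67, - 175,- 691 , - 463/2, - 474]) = [-691, - 598, - 474, - 463/2, - 175, 305/7, 169, 899/5,  505, 547, 681, 760, 897.67]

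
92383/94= 982 + 75/94 =982.80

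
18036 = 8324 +9712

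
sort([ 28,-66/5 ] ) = [ -66/5,28] 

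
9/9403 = 9/9403 = 0.00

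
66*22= 1452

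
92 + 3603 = 3695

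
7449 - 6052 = 1397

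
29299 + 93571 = 122870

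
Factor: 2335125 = 3^1*5^3*13^1*479^1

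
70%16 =6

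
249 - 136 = 113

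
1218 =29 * 42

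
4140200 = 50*82804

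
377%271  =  106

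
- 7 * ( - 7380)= 51660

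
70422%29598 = 11226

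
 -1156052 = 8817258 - 9973310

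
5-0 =5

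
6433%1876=805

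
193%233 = 193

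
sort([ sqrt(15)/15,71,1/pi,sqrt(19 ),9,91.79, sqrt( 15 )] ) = [ sqrt( 15 ) /15,1/pi, sqrt( 15),sqrt( 19), 9,71, 91.79] 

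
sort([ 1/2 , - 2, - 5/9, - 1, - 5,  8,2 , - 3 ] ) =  [ - 5, - 3 , - 2, - 1, - 5/9,1/2,2, 8]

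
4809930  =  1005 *4786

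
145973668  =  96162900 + 49810768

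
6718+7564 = 14282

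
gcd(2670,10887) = 3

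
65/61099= 65/61099 = 0.00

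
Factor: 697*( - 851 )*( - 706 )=418761782 = 2^1 *17^1*23^1* 37^1 * 41^1*353^1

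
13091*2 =26182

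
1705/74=23+3/74 = 23.04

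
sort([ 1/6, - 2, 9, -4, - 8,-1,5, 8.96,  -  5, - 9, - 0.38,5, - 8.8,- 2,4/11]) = [ - 9, - 8.8,-8, - 5, - 4,  -  2, -2, - 1, - 0.38, 1/6, 4/11,5,5, 8.96,9]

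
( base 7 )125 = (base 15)48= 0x44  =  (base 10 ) 68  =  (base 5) 233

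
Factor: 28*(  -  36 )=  - 2^4*3^2*7^1 = - 1008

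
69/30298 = 69/30298 = 0.00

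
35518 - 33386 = 2132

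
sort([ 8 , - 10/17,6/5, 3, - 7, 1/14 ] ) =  [  -  7, - 10/17, 1/14, 6/5, 3, 8 ]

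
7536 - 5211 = 2325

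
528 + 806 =1334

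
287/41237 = 41/5891 = 0.01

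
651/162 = 4 + 1/54 =4.02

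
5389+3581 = 8970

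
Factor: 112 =2^4*7^1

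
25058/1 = 25058  =  25058.00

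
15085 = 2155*7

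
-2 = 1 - 3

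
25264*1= 25264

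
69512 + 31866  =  101378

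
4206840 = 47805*88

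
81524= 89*916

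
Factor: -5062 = - 2^1 * 2531^1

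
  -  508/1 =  - 508 =-508.00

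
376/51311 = 376/51311 = 0.01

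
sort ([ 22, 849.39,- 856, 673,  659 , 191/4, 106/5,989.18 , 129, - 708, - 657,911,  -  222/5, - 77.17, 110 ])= [ - 856, - 708, - 657,-77.17, - 222/5, 106/5, 22,191/4, 110, 129,659 , 673,849.39, 911,  989.18 ]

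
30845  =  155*199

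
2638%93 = 34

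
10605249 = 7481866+3123383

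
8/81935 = 8/81935= 0.00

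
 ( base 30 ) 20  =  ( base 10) 60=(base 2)111100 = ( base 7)114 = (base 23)2e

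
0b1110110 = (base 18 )6A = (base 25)4I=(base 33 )3j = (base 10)118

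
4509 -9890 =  - 5381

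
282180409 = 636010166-353829757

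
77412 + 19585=96997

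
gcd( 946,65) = 1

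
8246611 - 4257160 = 3989451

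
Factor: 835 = 5^1 * 167^1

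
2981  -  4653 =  - 1672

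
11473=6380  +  5093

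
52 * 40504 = 2106208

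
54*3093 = 167022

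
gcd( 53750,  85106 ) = 2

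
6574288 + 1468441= 8042729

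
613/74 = 8  +  21/74 = 8.28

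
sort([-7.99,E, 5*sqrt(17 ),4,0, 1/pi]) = [ - 7.99,0,1/pi,E, 4,5*sqrt( 17 )]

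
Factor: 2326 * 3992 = 9285392 = 2^4*499^1 * 1163^1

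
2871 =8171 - 5300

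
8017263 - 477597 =7539666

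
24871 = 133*187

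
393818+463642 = 857460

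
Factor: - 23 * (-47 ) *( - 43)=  - 46483 = - 23^1*43^1*47^1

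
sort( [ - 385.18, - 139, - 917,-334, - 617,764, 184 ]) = [ - 917,-617, - 385.18, - 334, - 139,184, 764 ]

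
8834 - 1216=7618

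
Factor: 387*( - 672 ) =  - 260064 = -  2^5*3^3*7^1*43^1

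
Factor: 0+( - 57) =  - 3^1*19^1 = -57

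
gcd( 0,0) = 0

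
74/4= 18+1/2 =18.50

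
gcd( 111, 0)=111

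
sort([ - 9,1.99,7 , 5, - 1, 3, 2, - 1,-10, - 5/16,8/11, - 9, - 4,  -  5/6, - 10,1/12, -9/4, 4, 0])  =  [ - 10,-10, - 9, - 9,-4, - 9/4, - 1, - 1, - 5/6,-5/16, 0, 1/12,  8/11,1.99,2,3, 4, 5,7]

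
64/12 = 16/3 = 5.33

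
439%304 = 135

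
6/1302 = 1/217 = 0.00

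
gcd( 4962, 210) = 6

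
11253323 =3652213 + 7601110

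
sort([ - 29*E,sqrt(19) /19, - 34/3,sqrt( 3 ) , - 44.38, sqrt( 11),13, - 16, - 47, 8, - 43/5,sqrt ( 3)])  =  [ - 29*E, - 47,  -  44.38 , - 16 , - 34/3, - 43/5 , sqrt ( 19) /19, sqrt( 3) , sqrt ( 3),sqrt (11), 8,  13]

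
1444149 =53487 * 27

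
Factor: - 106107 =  - 3^1*113^1*313^1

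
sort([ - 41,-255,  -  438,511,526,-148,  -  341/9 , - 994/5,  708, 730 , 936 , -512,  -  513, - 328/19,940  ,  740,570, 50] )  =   [  -  513,-512, - 438 ,-255,-994/5, - 148 ,- 41, - 341/9,-328/19,50,  511, 526, 570,  708, 730,  740, 936,940] 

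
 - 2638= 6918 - 9556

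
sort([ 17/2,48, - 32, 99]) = [ - 32, 17/2 , 48 , 99]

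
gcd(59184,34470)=18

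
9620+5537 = 15157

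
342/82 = 4+7/41 = 4.17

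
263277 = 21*12537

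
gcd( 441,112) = 7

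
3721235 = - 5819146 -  - 9540381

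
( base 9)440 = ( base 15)190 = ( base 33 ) AU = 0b101101000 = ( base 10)360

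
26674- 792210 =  - 765536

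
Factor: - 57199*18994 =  - 2^1*47^1*1217^1*9497^1 = - 1086437806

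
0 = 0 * 37989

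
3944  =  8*493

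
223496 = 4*55874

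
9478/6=1579+2/3 = 1579.67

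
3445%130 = 65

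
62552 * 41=2564632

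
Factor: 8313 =3^1*17^1  *  163^1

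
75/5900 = 3/236 = 0.01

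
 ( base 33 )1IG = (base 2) 11010100011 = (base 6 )11511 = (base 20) 44J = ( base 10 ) 1699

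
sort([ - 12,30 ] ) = [ - 12,30] 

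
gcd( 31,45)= 1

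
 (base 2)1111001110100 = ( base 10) 7796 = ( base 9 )11622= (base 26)BDM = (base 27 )aik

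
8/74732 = 2/18683=   0.00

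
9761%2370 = 281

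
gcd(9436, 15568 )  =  28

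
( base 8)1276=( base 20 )1f2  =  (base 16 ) 2be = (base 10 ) 702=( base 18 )230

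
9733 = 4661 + 5072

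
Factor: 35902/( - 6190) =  - 5^( - 1)*29^1 = - 29/5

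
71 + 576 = 647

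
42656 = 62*688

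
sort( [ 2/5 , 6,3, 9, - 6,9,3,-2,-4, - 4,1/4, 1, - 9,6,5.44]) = [ - 9,-6, - 4,-4, - 2,  1/4,2/5, 1,  3,3,5.44,6,6,9,9 ]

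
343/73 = 343/73 = 4.70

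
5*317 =1585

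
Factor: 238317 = 3^1*19^1* 37^1* 113^1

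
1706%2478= 1706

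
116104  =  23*5048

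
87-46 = 41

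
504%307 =197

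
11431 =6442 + 4989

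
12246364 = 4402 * 2782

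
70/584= 35/292 = 0.12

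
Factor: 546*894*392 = 191344608 = 2^5*3^2*7^3  *13^1 * 149^1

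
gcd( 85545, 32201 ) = 1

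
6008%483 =212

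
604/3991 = 604/3991 = 0.15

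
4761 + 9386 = 14147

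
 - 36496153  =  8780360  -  45276513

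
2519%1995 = 524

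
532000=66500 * 8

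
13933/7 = 1990 +3/7 = 1990.43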